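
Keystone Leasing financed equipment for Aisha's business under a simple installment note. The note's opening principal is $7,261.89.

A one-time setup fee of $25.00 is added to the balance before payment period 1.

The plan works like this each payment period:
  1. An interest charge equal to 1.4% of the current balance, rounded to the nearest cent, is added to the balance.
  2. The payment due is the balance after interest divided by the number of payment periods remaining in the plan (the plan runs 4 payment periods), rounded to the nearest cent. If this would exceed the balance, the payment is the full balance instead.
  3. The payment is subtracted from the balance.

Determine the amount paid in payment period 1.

$1,847.23

Payment period 1: opening $7,286.89; interest $102.02 → $7,388.91; payment $1,847.23; balance $5,541.68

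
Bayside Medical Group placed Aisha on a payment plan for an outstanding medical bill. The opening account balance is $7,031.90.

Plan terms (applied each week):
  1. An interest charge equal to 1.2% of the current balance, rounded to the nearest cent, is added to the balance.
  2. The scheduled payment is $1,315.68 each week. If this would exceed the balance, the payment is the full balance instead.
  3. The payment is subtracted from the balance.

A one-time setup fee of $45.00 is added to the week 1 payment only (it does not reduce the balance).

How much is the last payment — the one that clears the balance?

Week 1: opening $7,031.90; interest $84.38 → $7,116.28; payment $1,315.68 (+ $45.00 fee); balance $5,800.60
Week 2: opening $5,800.60; interest $69.61 → $5,870.21; payment $1,315.68; balance $4,554.53
Week 3: opening $4,554.53; interest $54.65 → $4,609.18; payment $1,315.68; balance $3,293.50
Week 4: opening $3,293.50; interest $39.52 → $3,333.02; payment $1,315.68; balance $2,017.34
Week 5: opening $2,017.34; interest $24.21 → $2,041.55; payment $1,315.68; balance $725.87
Week 6: opening $725.87; interest $8.71 → $734.58; payment $734.58; balance $0.00

$734.58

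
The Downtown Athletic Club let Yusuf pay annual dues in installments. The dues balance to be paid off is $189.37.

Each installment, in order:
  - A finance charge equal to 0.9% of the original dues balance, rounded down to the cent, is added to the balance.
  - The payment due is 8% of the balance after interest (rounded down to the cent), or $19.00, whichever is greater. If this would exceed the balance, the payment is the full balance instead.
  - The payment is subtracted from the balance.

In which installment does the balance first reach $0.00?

11

Installment 1: $189.37 +$1.70 interest = $191.07; pay $19.00 → $172.07
Installment 2: $172.07 +$1.70 interest = $173.77; pay $19.00 → $154.77
Installment 3: $154.77 +$1.70 interest = $156.47; pay $19.00 → $137.47
Installment 4: $137.47 +$1.70 interest = $139.17; pay $19.00 → $120.17
Installment 5: $120.17 +$1.70 interest = $121.87; pay $19.00 → $102.87
Installment 6: $102.87 +$1.70 interest = $104.57; pay $19.00 → $85.57
Installment 7: $85.57 +$1.70 interest = $87.27; pay $19.00 → $68.27
Installment 8: $68.27 +$1.70 interest = $69.97; pay $19.00 → $50.97
Installment 9: $50.97 +$1.70 interest = $52.67; pay $19.00 → $33.67
Installment 10: $33.67 +$1.70 interest = $35.37; pay $19.00 → $16.37
Installment 11: $16.37 +$1.70 interest = $18.07; pay $18.07 → $0.00
Balance reaches $0.00 in installment 11.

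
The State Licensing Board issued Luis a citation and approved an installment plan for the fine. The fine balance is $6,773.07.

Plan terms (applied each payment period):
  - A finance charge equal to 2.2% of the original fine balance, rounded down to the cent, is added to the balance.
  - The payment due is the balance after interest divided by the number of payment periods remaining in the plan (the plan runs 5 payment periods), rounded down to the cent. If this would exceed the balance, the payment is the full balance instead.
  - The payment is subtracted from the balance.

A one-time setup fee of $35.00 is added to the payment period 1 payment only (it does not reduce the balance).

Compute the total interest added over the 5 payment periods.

$745.00

Payment period 1: $6,773.07 +$149.00 interest = $6,922.07; pay $1,384.41 (+ $35.00 fee) → $5,537.66
Payment period 2: $5,537.66 +$149.00 interest = $5,686.66; pay $1,421.66 → $4,265.00
Payment period 3: $4,265.00 +$149.00 interest = $4,414.00; pay $1,471.33 → $2,942.67
Payment period 4: $2,942.67 +$149.00 interest = $3,091.67; pay $1,545.83 → $1,545.84
Payment period 5: $1,545.84 +$149.00 interest = $1,694.84; pay $1,694.84 → $0.00
Total interest: $149.00 + $149.00 + $149.00 + $149.00 + $149.00 = $745.00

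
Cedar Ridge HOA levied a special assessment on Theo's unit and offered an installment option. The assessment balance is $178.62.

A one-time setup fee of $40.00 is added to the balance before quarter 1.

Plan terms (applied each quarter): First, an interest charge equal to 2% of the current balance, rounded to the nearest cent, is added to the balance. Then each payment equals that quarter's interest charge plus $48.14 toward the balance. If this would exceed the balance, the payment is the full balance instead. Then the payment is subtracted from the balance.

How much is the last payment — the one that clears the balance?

Quarter 1: $218.62 +$4.37 interest = $222.99; pay $52.51 → $170.48
Quarter 2: $170.48 +$3.41 interest = $173.89; pay $51.55 → $122.34
Quarter 3: $122.34 +$2.45 interest = $124.79; pay $50.59 → $74.20
Quarter 4: $74.20 +$1.48 interest = $75.68; pay $49.62 → $26.06
Quarter 5: $26.06 +$0.52 interest = $26.58; pay $26.58 → $0.00

$26.58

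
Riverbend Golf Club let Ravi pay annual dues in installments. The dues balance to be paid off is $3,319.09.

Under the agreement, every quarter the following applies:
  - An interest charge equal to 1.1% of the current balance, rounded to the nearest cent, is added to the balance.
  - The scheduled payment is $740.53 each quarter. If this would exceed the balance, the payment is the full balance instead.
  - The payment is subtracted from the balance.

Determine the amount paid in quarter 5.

Quarter 1: $3,319.09 +$36.51 interest = $3,355.60; pay $740.53 → $2,615.07
Quarter 2: $2,615.07 +$28.77 interest = $2,643.84; pay $740.53 → $1,903.31
Quarter 3: $1,903.31 +$20.94 interest = $1,924.25; pay $740.53 → $1,183.72
Quarter 4: $1,183.72 +$13.02 interest = $1,196.74; pay $740.53 → $456.21
Quarter 5: $456.21 +$5.02 interest = $461.23; pay $461.23 → $0.00

$461.23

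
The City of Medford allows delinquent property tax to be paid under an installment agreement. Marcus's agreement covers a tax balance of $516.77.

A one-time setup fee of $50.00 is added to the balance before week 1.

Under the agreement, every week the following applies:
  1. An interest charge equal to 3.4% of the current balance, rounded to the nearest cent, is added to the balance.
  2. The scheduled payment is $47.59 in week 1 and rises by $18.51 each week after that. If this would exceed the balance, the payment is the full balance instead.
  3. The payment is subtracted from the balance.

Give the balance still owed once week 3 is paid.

$422.73

Week 1: opening $566.77; interest $19.27 → $586.04; payment $47.59; balance $538.45
Week 2: opening $538.45; interest $18.31 → $556.76; payment $66.10; balance $490.66
Week 3: opening $490.66; interest $16.68 → $507.34; payment $84.61; balance $422.73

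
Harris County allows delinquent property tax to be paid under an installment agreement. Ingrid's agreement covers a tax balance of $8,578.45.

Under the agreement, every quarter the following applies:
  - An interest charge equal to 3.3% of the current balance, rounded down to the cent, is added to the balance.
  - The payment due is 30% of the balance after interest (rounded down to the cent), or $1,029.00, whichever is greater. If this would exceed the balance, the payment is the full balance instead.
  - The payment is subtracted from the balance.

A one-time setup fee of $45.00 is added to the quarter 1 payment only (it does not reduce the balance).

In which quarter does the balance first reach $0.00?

Quarter 1: opening $8,578.45; interest $283.08 → $8,861.53; payment $2,658.45 (+ $45.00 fee); balance $6,203.08
Quarter 2: opening $6,203.08; interest $204.70 → $6,407.78; payment $1,922.33; balance $4,485.45
Quarter 3: opening $4,485.45; interest $148.01 → $4,633.46; payment $1,390.03; balance $3,243.43
Quarter 4: opening $3,243.43; interest $107.03 → $3,350.46; payment $1,029.00; balance $2,321.46
Quarter 5: opening $2,321.46; interest $76.60 → $2,398.06; payment $1,029.00; balance $1,369.06
Quarter 6: opening $1,369.06; interest $45.17 → $1,414.23; payment $1,029.00; balance $385.23
Quarter 7: opening $385.23; interest $12.71 → $397.94; payment $397.94; balance $0.00
Balance reaches $0.00 in quarter 7.

7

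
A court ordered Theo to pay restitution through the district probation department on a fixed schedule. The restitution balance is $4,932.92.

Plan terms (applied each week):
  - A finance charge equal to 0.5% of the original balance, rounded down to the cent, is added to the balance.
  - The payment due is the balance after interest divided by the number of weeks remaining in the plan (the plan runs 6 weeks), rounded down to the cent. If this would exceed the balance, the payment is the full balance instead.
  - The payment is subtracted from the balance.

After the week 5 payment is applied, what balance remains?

Week 1: $4,932.92 +$24.66 interest = $4,957.58; pay $826.26 → $4,131.32
Week 2: $4,131.32 +$24.66 interest = $4,155.98; pay $831.19 → $3,324.79
Week 3: $3,324.79 +$24.66 interest = $3,349.45; pay $837.36 → $2,512.09
Week 4: $2,512.09 +$24.66 interest = $2,536.75; pay $845.58 → $1,691.17
Week 5: $1,691.17 +$24.66 interest = $1,715.83; pay $857.91 → $857.92

$857.92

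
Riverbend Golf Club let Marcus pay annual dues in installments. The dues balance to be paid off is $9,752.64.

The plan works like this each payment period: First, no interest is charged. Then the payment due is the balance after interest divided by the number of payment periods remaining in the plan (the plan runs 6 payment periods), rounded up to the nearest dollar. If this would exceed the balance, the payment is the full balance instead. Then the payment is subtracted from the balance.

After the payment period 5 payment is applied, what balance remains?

Payment period 1: opening $9,752.64; payment $1,626.00; balance $8,126.64
Payment period 2: opening $8,126.64; payment $1,626.00; balance $6,500.64
Payment period 3: opening $6,500.64; payment $1,626.00; balance $4,874.64
Payment period 4: opening $4,874.64; payment $1,625.00; balance $3,249.64
Payment period 5: opening $3,249.64; payment $1,625.00; balance $1,624.64

$1,624.64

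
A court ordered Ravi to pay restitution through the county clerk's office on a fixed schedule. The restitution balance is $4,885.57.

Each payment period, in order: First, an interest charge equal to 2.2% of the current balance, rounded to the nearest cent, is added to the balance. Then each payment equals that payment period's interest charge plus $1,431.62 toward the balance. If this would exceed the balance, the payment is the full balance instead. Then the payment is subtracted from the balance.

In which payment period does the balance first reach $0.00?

4

Payment period 1: $4,885.57 +$107.48 interest = $4,993.05; pay $1,539.10 → $3,453.95
Payment period 2: $3,453.95 +$75.99 interest = $3,529.94; pay $1,507.61 → $2,022.33
Payment period 3: $2,022.33 +$44.49 interest = $2,066.82; pay $1,476.11 → $590.71
Payment period 4: $590.71 +$13.00 interest = $603.71; pay $603.71 → $0.00
Balance reaches $0.00 in payment period 4.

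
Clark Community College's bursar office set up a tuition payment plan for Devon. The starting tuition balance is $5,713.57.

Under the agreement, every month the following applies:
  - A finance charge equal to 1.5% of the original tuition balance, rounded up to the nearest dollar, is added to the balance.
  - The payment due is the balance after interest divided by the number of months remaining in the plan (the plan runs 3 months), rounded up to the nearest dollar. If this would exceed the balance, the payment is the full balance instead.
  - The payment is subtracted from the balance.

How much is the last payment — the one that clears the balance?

$2,061.57

Month 1: $5,713.57 +$86.00 interest = $5,799.57; pay $1,934.00 → $3,865.57
Month 2: $3,865.57 +$86.00 interest = $3,951.57; pay $1,976.00 → $1,975.57
Month 3: $1,975.57 +$86.00 interest = $2,061.57; pay $2,061.57 → $0.00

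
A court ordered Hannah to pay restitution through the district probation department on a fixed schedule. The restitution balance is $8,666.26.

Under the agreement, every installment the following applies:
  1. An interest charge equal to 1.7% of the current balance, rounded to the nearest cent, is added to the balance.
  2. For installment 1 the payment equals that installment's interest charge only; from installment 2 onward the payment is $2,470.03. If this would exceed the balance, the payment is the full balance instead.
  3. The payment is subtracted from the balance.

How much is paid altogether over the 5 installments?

# | Opening | Interest | Payment | End bal
1 | $8,666.26 | $147.33 | $147.33 | $8,666.26
2 | $8,666.26 | $147.33 | $2,470.03 | $6,343.56
3 | $6,343.56 | $107.84 | $2,470.03 | $3,981.37
4 | $3,981.37 | $67.68 | $2,470.03 | $1,579.02
5 | $1,579.02 | $26.84 | $1,605.86 | $0.00
Total paid: $9,163.28

$9,163.28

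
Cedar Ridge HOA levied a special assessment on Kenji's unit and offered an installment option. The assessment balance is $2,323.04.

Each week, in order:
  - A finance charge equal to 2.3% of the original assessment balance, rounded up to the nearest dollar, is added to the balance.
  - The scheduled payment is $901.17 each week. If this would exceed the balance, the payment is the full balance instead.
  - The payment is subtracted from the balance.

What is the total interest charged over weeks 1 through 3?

Week 1: $2,323.04 +$54.00 interest = $2,377.04; pay $901.17 → $1,475.87
Week 2: $1,475.87 +$54.00 interest = $1,529.87; pay $901.17 → $628.70
Week 3: $628.70 +$54.00 interest = $682.70; pay $682.70 → $0.00
Total interest: $54.00 + $54.00 + $54.00 = $162.00

$162.00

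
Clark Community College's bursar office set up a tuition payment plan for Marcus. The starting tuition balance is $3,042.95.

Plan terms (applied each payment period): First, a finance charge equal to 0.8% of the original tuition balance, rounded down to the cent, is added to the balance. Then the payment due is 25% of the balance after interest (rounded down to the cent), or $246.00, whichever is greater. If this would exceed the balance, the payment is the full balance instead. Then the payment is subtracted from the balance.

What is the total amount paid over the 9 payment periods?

# | Opening | Interest | Payment | End bal
1 | $3,042.95 | $24.34 | $766.82 | $2,300.47
2 | $2,300.47 | $24.34 | $581.20 | $1,743.61
3 | $1,743.61 | $24.34 | $441.98 | $1,325.97
4 | $1,325.97 | $24.34 | $337.57 | $1,012.74
5 | $1,012.74 | $24.34 | $259.27 | $777.81
6 | $777.81 | $24.34 | $246.00 | $556.15
7 | $556.15 | $24.34 | $246.00 | $334.49
8 | $334.49 | $24.34 | $246.00 | $112.83
9 | $112.83 | $24.34 | $137.17 | $0.00
Total paid: $3,262.01

$3,262.01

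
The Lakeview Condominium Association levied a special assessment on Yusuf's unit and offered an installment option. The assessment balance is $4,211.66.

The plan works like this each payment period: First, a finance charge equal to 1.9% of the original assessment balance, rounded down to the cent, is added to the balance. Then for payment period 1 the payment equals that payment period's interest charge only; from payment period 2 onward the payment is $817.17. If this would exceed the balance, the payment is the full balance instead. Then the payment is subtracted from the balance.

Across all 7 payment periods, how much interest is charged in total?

Payment period 1: opening $4,211.66; interest $80.02 → $4,291.68; payment $80.02; balance $4,211.66
Payment period 2: opening $4,211.66; interest $80.02 → $4,291.68; payment $817.17; balance $3,474.51
Payment period 3: opening $3,474.51; interest $80.02 → $3,554.53; payment $817.17; balance $2,737.36
Payment period 4: opening $2,737.36; interest $80.02 → $2,817.38; payment $817.17; balance $2,000.21
Payment period 5: opening $2,000.21; interest $80.02 → $2,080.23; payment $817.17; balance $1,263.06
Payment period 6: opening $1,263.06; interest $80.02 → $1,343.08; payment $817.17; balance $525.91
Payment period 7: opening $525.91; interest $80.02 → $605.93; payment $605.93; balance $0.00
Total interest: $80.02 + $80.02 + $80.02 + $80.02 + $80.02 + $80.02 + $80.02 = $560.14

$560.14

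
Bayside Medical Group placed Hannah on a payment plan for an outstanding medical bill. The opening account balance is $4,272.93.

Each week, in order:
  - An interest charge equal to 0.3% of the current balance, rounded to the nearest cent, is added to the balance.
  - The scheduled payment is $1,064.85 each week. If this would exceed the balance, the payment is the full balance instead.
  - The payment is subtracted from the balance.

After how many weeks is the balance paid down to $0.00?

5

Week 1: opening $4,272.93; interest $12.82 → $4,285.75; payment $1,064.85; balance $3,220.90
Week 2: opening $3,220.90; interest $9.66 → $3,230.56; payment $1,064.85; balance $2,165.71
Week 3: opening $2,165.71; interest $6.50 → $2,172.21; payment $1,064.85; balance $1,107.36
Week 4: opening $1,107.36; interest $3.32 → $1,110.68; payment $1,064.85; balance $45.83
Week 5: opening $45.83; interest $0.14 → $45.97; payment $45.97; balance $0.00
Balance reaches $0.00 in week 5.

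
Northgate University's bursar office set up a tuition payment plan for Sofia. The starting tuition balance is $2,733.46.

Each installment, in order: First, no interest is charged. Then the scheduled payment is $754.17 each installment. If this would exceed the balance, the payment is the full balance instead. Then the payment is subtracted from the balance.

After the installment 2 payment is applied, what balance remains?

Installment 1: $2,733.46 − $754.17 → $1,979.29
Installment 2: $1,979.29 − $754.17 → $1,225.12

$1,225.12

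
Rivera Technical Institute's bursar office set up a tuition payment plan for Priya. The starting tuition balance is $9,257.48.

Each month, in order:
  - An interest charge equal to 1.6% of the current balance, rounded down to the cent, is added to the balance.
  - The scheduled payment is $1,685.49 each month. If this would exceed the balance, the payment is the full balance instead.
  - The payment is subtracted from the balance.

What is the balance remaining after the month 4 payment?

$2,958.81

Month 1: opening $9,257.48; interest $148.11 → $9,405.59; payment $1,685.49; balance $7,720.10
Month 2: opening $7,720.10; interest $123.52 → $7,843.62; payment $1,685.49; balance $6,158.13
Month 3: opening $6,158.13; interest $98.53 → $6,256.66; payment $1,685.49; balance $4,571.17
Month 4: opening $4,571.17; interest $73.13 → $4,644.30; payment $1,685.49; balance $2,958.81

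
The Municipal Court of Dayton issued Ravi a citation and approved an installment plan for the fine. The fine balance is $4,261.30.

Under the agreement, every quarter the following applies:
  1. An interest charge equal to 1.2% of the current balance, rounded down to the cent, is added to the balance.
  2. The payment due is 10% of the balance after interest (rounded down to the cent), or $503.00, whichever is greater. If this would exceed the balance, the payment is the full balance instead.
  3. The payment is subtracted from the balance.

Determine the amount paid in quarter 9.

$496.70

# | Opening | Interest | Payment | End bal
1 | $4,261.30 | $51.13 | $503.00 | $3,809.43
2 | $3,809.43 | $45.71 | $503.00 | $3,352.14
3 | $3,352.14 | $40.22 | $503.00 | $2,889.36
4 | $2,889.36 | $34.67 | $503.00 | $2,421.03
5 | $2,421.03 | $29.05 | $503.00 | $1,947.08
6 | $1,947.08 | $23.36 | $503.00 | $1,467.44
7 | $1,467.44 | $17.60 | $503.00 | $982.04
8 | $982.04 | $11.78 | $503.00 | $490.82
9 | $490.82 | $5.88 | $496.70 | $0.00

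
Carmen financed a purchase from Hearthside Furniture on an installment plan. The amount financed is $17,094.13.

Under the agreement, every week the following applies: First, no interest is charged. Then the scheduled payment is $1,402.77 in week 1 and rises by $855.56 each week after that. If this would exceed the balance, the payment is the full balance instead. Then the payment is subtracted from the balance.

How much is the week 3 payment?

Week 1: opening $17,094.13; payment $1,402.77; balance $15,691.36
Week 2: opening $15,691.36; payment $2,258.33; balance $13,433.03
Week 3: opening $13,433.03; payment $3,113.89; balance $10,319.14

$3,113.89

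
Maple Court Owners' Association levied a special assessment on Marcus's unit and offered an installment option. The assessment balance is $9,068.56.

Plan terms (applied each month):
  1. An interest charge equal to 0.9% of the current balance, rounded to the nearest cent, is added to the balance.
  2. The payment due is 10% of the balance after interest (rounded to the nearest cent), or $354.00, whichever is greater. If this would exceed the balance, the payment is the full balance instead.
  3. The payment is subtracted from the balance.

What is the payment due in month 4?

$685.22

Month 1: $9,068.56 +$81.62 interest = $9,150.18; pay $915.02 → $8,235.16
Month 2: $8,235.16 +$74.12 interest = $8,309.28; pay $830.93 → $7,478.35
Month 3: $7,478.35 +$67.31 interest = $7,545.66; pay $754.57 → $6,791.09
Month 4: $6,791.09 +$61.12 interest = $6,852.21; pay $685.22 → $6,166.99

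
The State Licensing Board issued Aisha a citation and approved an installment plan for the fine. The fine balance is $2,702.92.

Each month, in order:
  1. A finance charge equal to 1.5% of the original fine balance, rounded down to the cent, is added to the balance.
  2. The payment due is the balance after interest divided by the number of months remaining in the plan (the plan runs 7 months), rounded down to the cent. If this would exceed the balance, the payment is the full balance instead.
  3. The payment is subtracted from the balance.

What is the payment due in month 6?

Month 1: opening $2,702.92; interest $40.54 → $2,743.46; payment $391.92; balance $2,351.54
Month 2: opening $2,351.54; interest $40.54 → $2,392.08; payment $398.68; balance $1,993.40
Month 3: opening $1,993.40; interest $40.54 → $2,033.94; payment $406.78; balance $1,627.16
Month 4: opening $1,627.16; interest $40.54 → $1,667.70; payment $416.92; balance $1,250.78
Month 5: opening $1,250.78; interest $40.54 → $1,291.32; payment $430.44; balance $860.88
Month 6: opening $860.88; interest $40.54 → $901.42; payment $450.71; balance $450.71

$450.71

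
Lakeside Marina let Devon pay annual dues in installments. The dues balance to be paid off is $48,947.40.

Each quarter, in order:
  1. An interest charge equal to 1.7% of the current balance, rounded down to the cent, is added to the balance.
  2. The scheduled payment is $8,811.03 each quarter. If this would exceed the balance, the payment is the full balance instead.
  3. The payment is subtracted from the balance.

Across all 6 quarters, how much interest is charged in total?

$2,911.27

Quarter 1: opening $48,947.40; interest $832.10 → $49,779.50; payment $8,811.03; balance $40,968.47
Quarter 2: opening $40,968.47; interest $696.46 → $41,664.93; payment $8,811.03; balance $32,853.90
Quarter 3: opening $32,853.90; interest $558.51 → $33,412.41; payment $8,811.03; balance $24,601.38
Quarter 4: opening $24,601.38; interest $418.22 → $25,019.60; payment $8,811.03; balance $16,208.57
Quarter 5: opening $16,208.57; interest $275.54 → $16,484.11; payment $8,811.03; balance $7,673.08
Quarter 6: opening $7,673.08; interest $130.44 → $7,803.52; payment $7,803.52; balance $0.00
Total interest: $832.10 + $696.46 + $558.51 + $418.22 + $275.54 + $130.44 = $2,911.27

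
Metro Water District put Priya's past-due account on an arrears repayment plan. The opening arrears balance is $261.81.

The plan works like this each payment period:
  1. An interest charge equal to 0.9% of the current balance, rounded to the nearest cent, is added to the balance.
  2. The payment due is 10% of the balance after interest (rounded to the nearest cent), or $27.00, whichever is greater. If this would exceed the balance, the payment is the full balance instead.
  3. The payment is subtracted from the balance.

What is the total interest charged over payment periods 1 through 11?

$13.40

Payment period 1: opening $261.81; interest $2.36 → $264.17; payment $27.00; balance $237.17
Payment period 2: opening $237.17; interest $2.13 → $239.30; payment $27.00; balance $212.30
Payment period 3: opening $212.30; interest $1.91 → $214.21; payment $27.00; balance $187.21
Payment period 4: opening $187.21; interest $1.68 → $188.89; payment $27.00; balance $161.89
Payment period 5: opening $161.89; interest $1.46 → $163.35; payment $27.00; balance $136.35
Payment period 6: opening $136.35; interest $1.23 → $137.58; payment $27.00; balance $110.58
Payment period 7: opening $110.58; interest $1.00 → $111.58; payment $27.00; balance $84.58
Payment period 8: opening $84.58; interest $0.76 → $85.34; payment $27.00; balance $58.34
Payment period 9: opening $58.34; interest $0.53 → $58.87; payment $27.00; balance $31.87
Payment period 10: opening $31.87; interest $0.29 → $32.16; payment $27.00; balance $5.16
Payment period 11: opening $5.16; interest $0.05 → $5.21; payment $5.21; balance $0.00
Total interest: $2.36 + $2.13 + $1.91 + $1.68 + $1.46 + $1.23 + $1.00 + $0.76 + $0.53 + $0.29 + $0.05 = $13.40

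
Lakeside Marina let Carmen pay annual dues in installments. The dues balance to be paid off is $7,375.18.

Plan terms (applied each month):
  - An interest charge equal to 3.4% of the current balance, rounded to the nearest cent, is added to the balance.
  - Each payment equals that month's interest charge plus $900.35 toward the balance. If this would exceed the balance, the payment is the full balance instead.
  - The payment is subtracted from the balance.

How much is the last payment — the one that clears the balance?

$178.24

# | Opening | Interest | Payment | End bal
1 | $7,375.18 | $250.76 | $1,151.11 | $6,474.83
2 | $6,474.83 | $220.14 | $1,120.49 | $5,574.48
3 | $5,574.48 | $189.53 | $1,089.88 | $4,674.13
4 | $4,674.13 | $158.92 | $1,059.27 | $3,773.78
5 | $3,773.78 | $128.31 | $1,028.66 | $2,873.43
6 | $2,873.43 | $97.70 | $998.05 | $1,973.08
7 | $1,973.08 | $67.08 | $967.43 | $1,072.73
8 | $1,072.73 | $36.47 | $936.82 | $172.38
9 | $172.38 | $5.86 | $178.24 | $0.00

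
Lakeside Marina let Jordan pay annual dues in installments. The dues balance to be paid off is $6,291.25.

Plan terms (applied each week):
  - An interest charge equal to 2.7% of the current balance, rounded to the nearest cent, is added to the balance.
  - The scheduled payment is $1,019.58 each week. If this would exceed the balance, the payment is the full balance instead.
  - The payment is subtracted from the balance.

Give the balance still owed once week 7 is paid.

$0.00

Week 1: opening $6,291.25; interest $169.86 → $6,461.11; payment $1,019.58; balance $5,441.53
Week 2: opening $5,441.53; interest $146.92 → $5,588.45; payment $1,019.58; balance $4,568.87
Week 3: opening $4,568.87; interest $123.36 → $4,692.23; payment $1,019.58; balance $3,672.65
Week 4: opening $3,672.65; interest $99.16 → $3,771.81; payment $1,019.58; balance $2,752.23
Week 5: opening $2,752.23; interest $74.31 → $2,826.54; payment $1,019.58; balance $1,806.96
Week 6: opening $1,806.96; interest $48.79 → $1,855.75; payment $1,019.58; balance $836.17
Week 7: opening $836.17; interest $22.58 → $858.75; payment $858.75; balance $0.00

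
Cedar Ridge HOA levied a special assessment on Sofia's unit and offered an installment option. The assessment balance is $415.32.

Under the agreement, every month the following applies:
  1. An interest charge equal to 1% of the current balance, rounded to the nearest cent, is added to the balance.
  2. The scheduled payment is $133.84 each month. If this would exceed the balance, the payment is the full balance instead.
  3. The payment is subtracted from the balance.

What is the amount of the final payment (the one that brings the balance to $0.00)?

# | Opening | Interest | Payment | End bal
1 | $415.32 | $4.15 | $133.84 | $285.63
2 | $285.63 | $2.86 | $133.84 | $154.65
3 | $154.65 | $1.55 | $133.84 | $22.36
4 | $22.36 | $0.22 | $22.58 | $0.00

$22.58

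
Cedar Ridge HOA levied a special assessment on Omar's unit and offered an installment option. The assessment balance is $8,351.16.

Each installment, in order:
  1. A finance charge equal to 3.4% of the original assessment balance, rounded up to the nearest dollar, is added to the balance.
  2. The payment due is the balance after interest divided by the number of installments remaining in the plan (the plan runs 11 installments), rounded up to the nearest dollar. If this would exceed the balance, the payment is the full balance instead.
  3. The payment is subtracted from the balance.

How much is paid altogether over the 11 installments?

Installment 1: $8,351.16 +$284.00 interest = $8,635.16; pay $786.00 → $7,849.16
Installment 2: $7,849.16 +$284.00 interest = $8,133.16; pay $814.00 → $7,319.16
Installment 3: $7,319.16 +$284.00 interest = $7,603.16; pay $845.00 → $6,758.16
Installment 4: $6,758.16 +$284.00 interest = $7,042.16; pay $881.00 → $6,161.16
Installment 5: $6,161.16 +$284.00 interest = $6,445.16; pay $921.00 → $5,524.16
Installment 6: $5,524.16 +$284.00 interest = $5,808.16; pay $969.00 → $4,839.16
Installment 7: $4,839.16 +$284.00 interest = $5,123.16; pay $1,025.00 → $4,098.16
Installment 8: $4,098.16 +$284.00 interest = $4,382.16; pay $1,096.00 → $3,286.16
Installment 9: $3,286.16 +$284.00 interest = $3,570.16; pay $1,191.00 → $2,379.16
Installment 10: $2,379.16 +$284.00 interest = $2,663.16; pay $1,332.00 → $1,331.16
Installment 11: $1,331.16 +$284.00 interest = $1,615.16; pay $1,615.16 → $0.00
Total paid: $11,475.16

$11,475.16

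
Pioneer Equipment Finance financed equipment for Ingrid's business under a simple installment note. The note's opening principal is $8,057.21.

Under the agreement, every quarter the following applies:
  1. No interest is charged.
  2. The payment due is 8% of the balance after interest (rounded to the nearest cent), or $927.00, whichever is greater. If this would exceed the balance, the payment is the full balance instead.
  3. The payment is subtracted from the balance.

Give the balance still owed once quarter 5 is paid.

# | Opening | Payment | End bal
1 | $8,057.21 | $927.00 | $7,130.21
2 | $7,130.21 | $927.00 | $6,203.21
3 | $6,203.21 | $927.00 | $5,276.21
4 | $5,276.21 | $927.00 | $4,349.21
5 | $4,349.21 | $927.00 | $3,422.21

$3,422.21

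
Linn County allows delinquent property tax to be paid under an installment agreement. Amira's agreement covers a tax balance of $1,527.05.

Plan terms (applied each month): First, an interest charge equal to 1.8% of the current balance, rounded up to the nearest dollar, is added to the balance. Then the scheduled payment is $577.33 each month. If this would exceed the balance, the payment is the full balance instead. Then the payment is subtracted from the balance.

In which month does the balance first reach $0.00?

Month 1: $1,527.05 +$28.00 interest = $1,555.05; pay $577.33 → $977.72
Month 2: $977.72 +$18.00 interest = $995.72; pay $577.33 → $418.39
Month 3: $418.39 +$8.00 interest = $426.39; pay $426.39 → $0.00
Balance reaches $0.00 in month 3.

3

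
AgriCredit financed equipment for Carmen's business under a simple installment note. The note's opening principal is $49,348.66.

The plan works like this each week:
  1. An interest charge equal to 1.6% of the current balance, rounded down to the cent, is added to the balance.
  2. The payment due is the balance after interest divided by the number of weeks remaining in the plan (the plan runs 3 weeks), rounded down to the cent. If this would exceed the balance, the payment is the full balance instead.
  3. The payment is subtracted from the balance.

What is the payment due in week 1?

$16,712.74

Week 1: opening $49,348.66; interest $789.57 → $50,138.23; payment $16,712.74; balance $33,425.49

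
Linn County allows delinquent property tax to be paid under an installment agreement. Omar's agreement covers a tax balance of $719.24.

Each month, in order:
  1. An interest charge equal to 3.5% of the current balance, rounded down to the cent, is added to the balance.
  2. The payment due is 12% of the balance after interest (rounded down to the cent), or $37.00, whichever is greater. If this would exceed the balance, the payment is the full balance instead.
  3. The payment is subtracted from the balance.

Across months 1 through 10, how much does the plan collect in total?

$607.98

Month 1: opening $719.24; interest $25.17 → $744.41; payment $89.32; balance $655.09
Month 2: opening $655.09; interest $22.92 → $678.01; payment $81.36; balance $596.65
Month 3: opening $596.65; interest $20.88 → $617.53; payment $74.10; balance $543.43
Month 4: opening $543.43; interest $19.02 → $562.45; payment $67.49; balance $494.96
Month 5: opening $494.96; interest $17.32 → $512.28; payment $61.47; balance $450.81
Month 6: opening $450.81; interest $15.77 → $466.58; payment $55.98; balance $410.60
Month 7: opening $410.60; interest $14.37 → $424.97; payment $50.99; balance $373.98
Month 8: opening $373.98; interest $13.08 → $387.06; payment $46.44; balance $340.62
Month 9: opening $340.62; interest $11.92 → $352.54; payment $42.30; balance $310.24
Month 10: opening $310.24; interest $10.85 → $321.09; payment $38.53; balance $282.56
Total paid: $607.98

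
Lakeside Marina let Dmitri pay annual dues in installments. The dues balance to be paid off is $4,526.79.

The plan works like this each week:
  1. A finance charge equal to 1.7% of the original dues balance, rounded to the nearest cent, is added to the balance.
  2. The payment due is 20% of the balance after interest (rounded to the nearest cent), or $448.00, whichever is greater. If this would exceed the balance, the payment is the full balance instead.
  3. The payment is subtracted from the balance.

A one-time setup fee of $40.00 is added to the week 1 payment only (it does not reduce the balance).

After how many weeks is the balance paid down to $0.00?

Week 1: opening $4,526.79; interest $76.96 → $4,603.75; payment $920.75 (+ $40.00 fee); balance $3,683.00
Week 2: opening $3,683.00; interest $76.96 → $3,759.96; payment $751.99; balance $3,007.97
Week 3: opening $3,007.97; interest $76.96 → $3,084.93; payment $616.99; balance $2,467.94
Week 4: opening $2,467.94; interest $76.96 → $2,544.90; payment $508.98; balance $2,035.92
Week 5: opening $2,035.92; interest $76.96 → $2,112.88; payment $448.00; balance $1,664.88
Week 6: opening $1,664.88; interest $76.96 → $1,741.84; payment $448.00; balance $1,293.84
Week 7: opening $1,293.84; interest $76.96 → $1,370.80; payment $448.00; balance $922.80
Week 8: opening $922.80; interest $76.96 → $999.76; payment $448.00; balance $551.76
Week 9: opening $551.76; interest $76.96 → $628.72; payment $448.00; balance $180.72
Week 10: opening $180.72; interest $76.96 → $257.68; payment $257.68; balance $0.00
Balance reaches $0.00 in week 10.

10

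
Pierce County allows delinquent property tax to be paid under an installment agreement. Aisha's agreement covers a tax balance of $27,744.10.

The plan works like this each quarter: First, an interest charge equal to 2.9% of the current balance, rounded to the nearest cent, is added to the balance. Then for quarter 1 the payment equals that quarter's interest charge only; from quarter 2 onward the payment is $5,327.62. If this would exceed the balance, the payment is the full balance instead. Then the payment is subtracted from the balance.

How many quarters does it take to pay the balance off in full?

7

Quarter 1: $27,744.10 +$804.58 interest = $28,548.68; pay $804.58 → $27,744.10
Quarter 2: $27,744.10 +$804.58 interest = $28,548.68; pay $5,327.62 → $23,221.06
Quarter 3: $23,221.06 +$673.41 interest = $23,894.47; pay $5,327.62 → $18,566.85
Quarter 4: $18,566.85 +$538.44 interest = $19,105.29; pay $5,327.62 → $13,777.67
Quarter 5: $13,777.67 +$399.55 interest = $14,177.22; pay $5,327.62 → $8,849.60
Quarter 6: $8,849.60 +$256.64 interest = $9,106.24; pay $5,327.62 → $3,778.62
Quarter 7: $3,778.62 +$109.58 interest = $3,888.20; pay $3,888.20 → $0.00
Balance reaches $0.00 in quarter 7.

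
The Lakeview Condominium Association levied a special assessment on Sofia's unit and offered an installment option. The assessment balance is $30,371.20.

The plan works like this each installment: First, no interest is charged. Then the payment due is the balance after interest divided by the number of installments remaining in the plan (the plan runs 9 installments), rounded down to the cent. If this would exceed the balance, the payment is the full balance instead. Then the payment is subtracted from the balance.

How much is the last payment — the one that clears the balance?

$3,374.58

Installment 1: opening $30,371.20; payment $3,374.57; balance $26,996.63
Installment 2: opening $26,996.63; payment $3,374.57; balance $23,622.06
Installment 3: opening $23,622.06; payment $3,374.58; balance $20,247.48
Installment 4: opening $20,247.48; payment $3,374.58; balance $16,872.90
Installment 5: opening $16,872.90; payment $3,374.58; balance $13,498.32
Installment 6: opening $13,498.32; payment $3,374.58; balance $10,123.74
Installment 7: opening $10,123.74; payment $3,374.58; balance $6,749.16
Installment 8: opening $6,749.16; payment $3,374.58; balance $3,374.58
Installment 9: opening $3,374.58; payment $3,374.58; balance $0.00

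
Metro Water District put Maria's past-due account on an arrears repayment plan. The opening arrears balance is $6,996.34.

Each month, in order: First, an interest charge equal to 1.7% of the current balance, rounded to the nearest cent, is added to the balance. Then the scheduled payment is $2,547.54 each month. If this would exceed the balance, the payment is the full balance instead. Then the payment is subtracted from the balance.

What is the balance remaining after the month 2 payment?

Month 1: $6,996.34 +$118.94 interest = $7,115.28; pay $2,547.54 → $4,567.74
Month 2: $4,567.74 +$77.65 interest = $4,645.39; pay $2,547.54 → $2,097.85

$2,097.85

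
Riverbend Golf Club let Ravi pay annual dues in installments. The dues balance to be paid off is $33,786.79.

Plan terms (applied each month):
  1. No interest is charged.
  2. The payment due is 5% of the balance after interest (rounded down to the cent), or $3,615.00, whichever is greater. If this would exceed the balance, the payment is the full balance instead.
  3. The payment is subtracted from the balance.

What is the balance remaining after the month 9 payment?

Month 1: opening $33,786.79; payment $3,615.00; balance $30,171.79
Month 2: opening $30,171.79; payment $3,615.00; balance $26,556.79
Month 3: opening $26,556.79; payment $3,615.00; balance $22,941.79
Month 4: opening $22,941.79; payment $3,615.00; balance $19,326.79
Month 5: opening $19,326.79; payment $3,615.00; balance $15,711.79
Month 6: opening $15,711.79; payment $3,615.00; balance $12,096.79
Month 7: opening $12,096.79; payment $3,615.00; balance $8,481.79
Month 8: opening $8,481.79; payment $3,615.00; balance $4,866.79
Month 9: opening $4,866.79; payment $3,615.00; balance $1,251.79

$1,251.79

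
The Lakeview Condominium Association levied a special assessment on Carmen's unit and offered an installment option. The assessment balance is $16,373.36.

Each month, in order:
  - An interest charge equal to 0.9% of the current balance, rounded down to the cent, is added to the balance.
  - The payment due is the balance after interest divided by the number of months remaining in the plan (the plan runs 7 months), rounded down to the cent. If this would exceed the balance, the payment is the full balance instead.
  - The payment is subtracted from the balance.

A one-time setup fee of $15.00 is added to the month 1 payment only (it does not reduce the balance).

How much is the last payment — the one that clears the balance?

Month 1: opening $16,373.36; interest $147.36 → $16,520.72; payment $2,360.10 (+ $15.00 fee); balance $14,160.62
Month 2: opening $14,160.62; interest $127.44 → $14,288.06; payment $2,381.34; balance $11,906.72
Month 3: opening $11,906.72; interest $107.16 → $12,013.88; payment $2,402.77; balance $9,611.11
Month 4: opening $9,611.11; interest $86.49 → $9,697.60; payment $2,424.40; balance $7,273.20
Month 5: opening $7,273.20; interest $65.45 → $7,338.65; payment $2,446.21; balance $4,892.44
Month 6: opening $4,892.44; interest $44.03 → $4,936.47; payment $2,468.23; balance $2,468.24
Month 7: opening $2,468.24; interest $22.21 → $2,490.45; payment $2,490.45; balance $0.00

$2,490.45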